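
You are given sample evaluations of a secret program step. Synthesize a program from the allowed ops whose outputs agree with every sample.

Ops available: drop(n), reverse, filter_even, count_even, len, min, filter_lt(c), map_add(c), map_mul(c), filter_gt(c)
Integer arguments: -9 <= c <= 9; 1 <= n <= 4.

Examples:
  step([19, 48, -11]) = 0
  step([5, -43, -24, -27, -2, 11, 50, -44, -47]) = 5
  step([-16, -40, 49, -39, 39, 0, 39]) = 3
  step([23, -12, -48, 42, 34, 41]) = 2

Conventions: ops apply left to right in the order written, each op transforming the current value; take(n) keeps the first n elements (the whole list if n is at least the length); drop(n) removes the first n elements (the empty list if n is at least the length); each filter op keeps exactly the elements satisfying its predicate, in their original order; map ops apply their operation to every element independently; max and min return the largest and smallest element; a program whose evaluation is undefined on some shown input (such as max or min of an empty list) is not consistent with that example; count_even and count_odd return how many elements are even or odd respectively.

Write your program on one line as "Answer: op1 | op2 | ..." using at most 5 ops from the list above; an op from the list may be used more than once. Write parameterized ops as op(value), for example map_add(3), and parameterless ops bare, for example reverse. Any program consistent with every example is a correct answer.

drop(4) | reverse | map_mul(-4) | map_mul(-7) | count_even

Check, running the answer program on each example:
  [19, 48, -11] -> [] -> [] -> [] -> [] -> 0
  [5, -43, -24, -27, -2, 11, 50, -44, -47] -> [-2, 11, 50, -44, -47] -> [-47, -44, 50, 11, -2] -> [188, 176, -200, -44, 8] -> [-1316, -1232, 1400, 308, -56] -> 5
  [-16, -40, 49, -39, 39, 0, 39] -> [39, 0, 39] -> [39, 0, 39] -> [-156, 0, -156] -> [1092, 0, 1092] -> 3
  [23, -12, -48, 42, 34, 41] -> [34, 41] -> [41, 34] -> [-164, -136] -> [1148, 952] -> 2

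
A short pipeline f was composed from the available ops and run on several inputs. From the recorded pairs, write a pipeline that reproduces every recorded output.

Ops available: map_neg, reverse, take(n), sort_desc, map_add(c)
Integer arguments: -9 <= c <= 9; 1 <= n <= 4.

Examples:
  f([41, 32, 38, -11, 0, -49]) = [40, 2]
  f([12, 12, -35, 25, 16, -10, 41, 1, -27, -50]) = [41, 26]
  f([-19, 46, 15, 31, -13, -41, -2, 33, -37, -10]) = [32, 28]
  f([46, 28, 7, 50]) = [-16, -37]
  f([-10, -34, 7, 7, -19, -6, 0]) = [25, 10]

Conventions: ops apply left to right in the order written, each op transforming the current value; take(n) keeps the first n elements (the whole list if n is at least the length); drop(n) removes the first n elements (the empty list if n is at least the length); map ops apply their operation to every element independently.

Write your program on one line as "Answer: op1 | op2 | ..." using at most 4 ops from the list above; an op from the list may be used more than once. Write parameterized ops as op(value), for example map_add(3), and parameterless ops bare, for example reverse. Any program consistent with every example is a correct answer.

map_neg | sort_desc | take(2) | map_add(-9)

Check, running the answer program on each example:
  [41, 32, 38, -11, 0, -49] -> [-41, -32, -38, 11, 0, 49] -> [49, 11, 0, -32, -38, -41] -> [49, 11] -> [40, 2]
  [12, 12, -35, 25, 16, -10, 41, 1, -27, -50] -> [-12, -12, 35, -25, -16, 10, -41, -1, 27, 50] -> [50, 35, 27, 10, -1, -12, -12, -16, -25, -41] -> [50, 35] -> [41, 26]
  [-19, 46, 15, 31, -13, -41, -2, 33, -37, -10] -> [19, -46, -15, -31, 13, 41, 2, -33, 37, 10] -> [41, 37, 19, 13, 10, 2, -15, -31, -33, -46] -> [41, 37] -> [32, 28]
  [46, 28, 7, 50] -> [-46, -28, -7, -50] -> [-7, -28, -46, -50] -> [-7, -28] -> [-16, -37]
  [-10, -34, 7, 7, -19, -6, 0] -> [10, 34, -7, -7, 19, 6, 0] -> [34, 19, 10, 6, 0, -7, -7] -> [34, 19] -> [25, 10]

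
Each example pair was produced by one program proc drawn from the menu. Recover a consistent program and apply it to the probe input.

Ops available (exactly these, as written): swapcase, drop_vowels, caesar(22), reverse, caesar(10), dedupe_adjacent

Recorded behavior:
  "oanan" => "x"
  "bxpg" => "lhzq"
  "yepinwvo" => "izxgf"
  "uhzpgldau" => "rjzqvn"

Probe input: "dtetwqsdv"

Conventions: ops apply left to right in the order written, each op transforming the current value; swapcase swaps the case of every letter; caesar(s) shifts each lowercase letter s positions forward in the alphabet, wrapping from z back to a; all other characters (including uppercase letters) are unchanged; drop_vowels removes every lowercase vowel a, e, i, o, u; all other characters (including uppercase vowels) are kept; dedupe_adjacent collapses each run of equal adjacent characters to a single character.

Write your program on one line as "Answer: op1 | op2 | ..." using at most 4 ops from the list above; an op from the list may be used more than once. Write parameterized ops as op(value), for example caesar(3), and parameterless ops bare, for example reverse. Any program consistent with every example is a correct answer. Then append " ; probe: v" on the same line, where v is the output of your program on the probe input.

drop_vowels | caesar(10) | dedupe_adjacent ; probe: "ndgacnf"

Check, running the answer program on each example:
  "oanan" -> "nn" -> "xx" -> "x"
  "bxpg" -> "bxpg" -> "lhzq" -> "lhzq"
  "yepinwvo" -> "ypnwv" -> "izxgf" -> "izxgf"
  "uhzpgldau" -> "hzpgld" -> "rjzqvn" -> "rjzqvn"
  probe: "dtetwqsdv" -> "dttwqsdv" -> "nddgacnf" -> "ndgacnf"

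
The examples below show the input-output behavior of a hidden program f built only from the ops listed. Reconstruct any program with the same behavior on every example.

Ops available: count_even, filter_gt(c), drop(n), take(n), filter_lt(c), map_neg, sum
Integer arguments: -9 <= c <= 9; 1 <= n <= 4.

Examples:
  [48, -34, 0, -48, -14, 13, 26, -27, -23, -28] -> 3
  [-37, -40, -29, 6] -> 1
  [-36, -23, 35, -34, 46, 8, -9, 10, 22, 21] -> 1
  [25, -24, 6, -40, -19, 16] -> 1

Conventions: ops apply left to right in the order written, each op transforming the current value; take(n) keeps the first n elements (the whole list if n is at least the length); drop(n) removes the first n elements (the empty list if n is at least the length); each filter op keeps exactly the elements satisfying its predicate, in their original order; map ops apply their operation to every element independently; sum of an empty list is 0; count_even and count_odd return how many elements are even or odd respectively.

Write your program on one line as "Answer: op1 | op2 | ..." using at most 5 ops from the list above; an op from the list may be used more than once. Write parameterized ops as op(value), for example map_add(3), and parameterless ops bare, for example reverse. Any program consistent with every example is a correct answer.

filter_lt(-3) | map_neg | drop(1) | count_even

Check, running the answer program on each example:
  [48, -34, 0, -48, -14, 13, 26, -27, -23, -28] -> [-34, -48, -14, -27, -23, -28] -> [34, 48, 14, 27, 23, 28] -> [48, 14, 27, 23, 28] -> 3
  [-37, -40, -29, 6] -> [-37, -40, -29] -> [37, 40, 29] -> [40, 29] -> 1
  [-36, -23, 35, -34, 46, 8, -9, 10, 22, 21] -> [-36, -23, -34, -9] -> [36, 23, 34, 9] -> [23, 34, 9] -> 1
  [25, -24, 6, -40, -19, 16] -> [-24, -40, -19] -> [24, 40, 19] -> [40, 19] -> 1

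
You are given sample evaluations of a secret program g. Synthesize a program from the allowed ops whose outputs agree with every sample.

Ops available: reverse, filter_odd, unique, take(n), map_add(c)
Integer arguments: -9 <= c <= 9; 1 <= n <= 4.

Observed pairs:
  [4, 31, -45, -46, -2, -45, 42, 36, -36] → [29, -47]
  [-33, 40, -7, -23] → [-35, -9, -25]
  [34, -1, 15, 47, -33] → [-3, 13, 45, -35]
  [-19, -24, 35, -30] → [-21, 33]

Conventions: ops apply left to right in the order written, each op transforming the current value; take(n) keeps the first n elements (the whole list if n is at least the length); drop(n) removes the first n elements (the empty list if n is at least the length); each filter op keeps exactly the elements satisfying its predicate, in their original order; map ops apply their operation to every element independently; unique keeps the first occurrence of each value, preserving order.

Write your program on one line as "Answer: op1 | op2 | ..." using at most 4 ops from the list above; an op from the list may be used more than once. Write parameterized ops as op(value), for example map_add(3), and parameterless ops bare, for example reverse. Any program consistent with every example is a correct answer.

map_add(-2) | unique | filter_odd

Check, running the answer program on each example:
  [4, 31, -45, -46, -2, -45, 42, 36, -36] -> [2, 29, -47, -48, -4, -47, 40, 34, -38] -> [2, 29, -47, -48, -4, 40, 34, -38] -> [29, -47]
  [-33, 40, -7, -23] -> [-35, 38, -9, -25] -> [-35, 38, -9, -25] -> [-35, -9, -25]
  [34, -1, 15, 47, -33] -> [32, -3, 13, 45, -35] -> [32, -3, 13, 45, -35] -> [-3, 13, 45, -35]
  [-19, -24, 35, -30] -> [-21, -26, 33, -32] -> [-21, -26, 33, -32] -> [-21, 33]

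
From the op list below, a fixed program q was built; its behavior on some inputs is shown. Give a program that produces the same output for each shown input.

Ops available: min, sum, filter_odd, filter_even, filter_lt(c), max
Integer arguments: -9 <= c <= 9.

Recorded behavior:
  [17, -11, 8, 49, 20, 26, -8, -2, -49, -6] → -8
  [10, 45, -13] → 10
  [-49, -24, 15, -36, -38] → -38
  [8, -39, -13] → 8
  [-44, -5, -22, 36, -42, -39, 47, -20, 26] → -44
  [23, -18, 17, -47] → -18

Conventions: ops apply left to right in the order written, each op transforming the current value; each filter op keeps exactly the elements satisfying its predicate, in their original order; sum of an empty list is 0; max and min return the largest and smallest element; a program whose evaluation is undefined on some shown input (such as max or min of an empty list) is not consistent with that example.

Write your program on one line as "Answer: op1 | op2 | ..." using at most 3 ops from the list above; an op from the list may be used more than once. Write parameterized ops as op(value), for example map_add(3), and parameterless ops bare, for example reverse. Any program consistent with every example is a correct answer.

filter_even | min

Check, running the answer program on each example:
  [17, -11, 8, 49, 20, 26, -8, -2, -49, -6] -> [8, 20, 26, -8, -2, -6] -> -8
  [10, 45, -13] -> [10] -> 10
  [-49, -24, 15, -36, -38] -> [-24, -36, -38] -> -38
  [8, -39, -13] -> [8] -> 8
  [-44, -5, -22, 36, -42, -39, 47, -20, 26] -> [-44, -22, 36, -42, -20, 26] -> -44
  [23, -18, 17, -47] -> [-18] -> -18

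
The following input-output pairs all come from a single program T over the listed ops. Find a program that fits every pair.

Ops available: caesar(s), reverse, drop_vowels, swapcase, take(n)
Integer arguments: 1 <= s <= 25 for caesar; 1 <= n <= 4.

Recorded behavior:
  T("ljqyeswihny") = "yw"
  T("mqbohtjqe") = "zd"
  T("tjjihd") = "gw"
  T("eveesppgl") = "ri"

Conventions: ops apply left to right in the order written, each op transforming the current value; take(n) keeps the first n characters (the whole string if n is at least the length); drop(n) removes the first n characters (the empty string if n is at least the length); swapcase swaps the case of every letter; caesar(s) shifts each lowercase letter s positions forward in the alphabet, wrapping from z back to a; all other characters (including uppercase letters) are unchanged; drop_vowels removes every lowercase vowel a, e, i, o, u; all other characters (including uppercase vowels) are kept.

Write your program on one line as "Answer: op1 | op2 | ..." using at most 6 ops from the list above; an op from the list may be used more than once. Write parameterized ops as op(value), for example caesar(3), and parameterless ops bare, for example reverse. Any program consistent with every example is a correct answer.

caesar(20) | caesar(24) | caesar(21) | take(3) | take(2)

Check, running the answer program on each example:
  "ljqyeswihny" -> "fdksymqcbhs" -> "dbiqwkoazfq" -> "ywdlrfjvual" -> "ywd" -> "yw"
  "mqbohtjqe" -> "gkvibndky" -> "eitgzlbiw" -> "zdobugwdr" -> "zdo" -> "zd"
  "tjjihd" -> "nddcbx" -> "lbbazv" -> "gwwvuq" -> "gww" -> "gw"
  "eveesppgl" -> "ypyymjjaf" -> "wnwwkhhyd" -> "rirrfccty" -> "rir" -> "ri"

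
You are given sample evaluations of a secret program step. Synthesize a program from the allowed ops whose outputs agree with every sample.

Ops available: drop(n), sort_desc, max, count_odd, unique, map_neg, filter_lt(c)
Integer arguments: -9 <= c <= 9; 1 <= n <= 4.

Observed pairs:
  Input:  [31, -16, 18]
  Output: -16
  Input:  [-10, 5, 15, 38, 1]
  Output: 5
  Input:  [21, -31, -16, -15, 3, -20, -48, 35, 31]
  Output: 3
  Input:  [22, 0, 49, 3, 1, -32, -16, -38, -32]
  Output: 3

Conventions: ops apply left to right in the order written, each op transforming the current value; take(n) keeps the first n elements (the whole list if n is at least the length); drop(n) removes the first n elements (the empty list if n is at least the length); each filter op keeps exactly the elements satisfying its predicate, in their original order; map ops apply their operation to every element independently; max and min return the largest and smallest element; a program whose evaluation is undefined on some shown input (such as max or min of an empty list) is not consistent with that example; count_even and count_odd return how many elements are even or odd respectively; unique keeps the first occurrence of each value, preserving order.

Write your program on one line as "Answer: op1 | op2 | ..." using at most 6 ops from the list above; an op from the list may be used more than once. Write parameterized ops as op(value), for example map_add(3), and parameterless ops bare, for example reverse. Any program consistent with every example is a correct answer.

drop(1) | sort_desc | filter_lt(6) | unique | max

Check, running the answer program on each example:
  [31, -16, 18] -> [-16, 18] -> [18, -16] -> [-16] -> [-16] -> -16
  [-10, 5, 15, 38, 1] -> [5, 15, 38, 1] -> [38, 15, 5, 1] -> [5, 1] -> [5, 1] -> 5
  [21, -31, -16, -15, 3, -20, -48, 35, 31] -> [-31, -16, -15, 3, -20, -48, 35, 31] -> [35, 31, 3, -15, -16, -20, -31, -48] -> [3, -15, -16, -20, -31, -48] -> [3, -15, -16, -20, -31, -48] -> 3
  [22, 0, 49, 3, 1, -32, -16, -38, -32] -> [0, 49, 3, 1, -32, -16, -38, -32] -> [49, 3, 1, 0, -16, -32, -32, -38] -> [3, 1, 0, -16, -32, -32, -38] -> [3, 1, 0, -16, -32, -38] -> 3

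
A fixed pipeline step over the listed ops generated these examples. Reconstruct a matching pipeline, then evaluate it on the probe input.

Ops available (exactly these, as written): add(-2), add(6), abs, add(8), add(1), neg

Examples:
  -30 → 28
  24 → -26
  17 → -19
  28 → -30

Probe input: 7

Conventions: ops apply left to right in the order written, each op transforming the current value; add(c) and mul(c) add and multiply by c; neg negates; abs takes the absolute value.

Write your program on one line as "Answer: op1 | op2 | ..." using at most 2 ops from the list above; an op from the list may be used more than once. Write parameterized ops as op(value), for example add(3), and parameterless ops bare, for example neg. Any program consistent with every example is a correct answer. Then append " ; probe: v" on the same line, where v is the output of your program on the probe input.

neg | add(-2) ; probe: -9

Check, running the answer program on each example:
  -30 -> 30 -> 28
  24 -> -24 -> -26
  17 -> -17 -> -19
  28 -> -28 -> -30
  probe: 7 -> -7 -> -9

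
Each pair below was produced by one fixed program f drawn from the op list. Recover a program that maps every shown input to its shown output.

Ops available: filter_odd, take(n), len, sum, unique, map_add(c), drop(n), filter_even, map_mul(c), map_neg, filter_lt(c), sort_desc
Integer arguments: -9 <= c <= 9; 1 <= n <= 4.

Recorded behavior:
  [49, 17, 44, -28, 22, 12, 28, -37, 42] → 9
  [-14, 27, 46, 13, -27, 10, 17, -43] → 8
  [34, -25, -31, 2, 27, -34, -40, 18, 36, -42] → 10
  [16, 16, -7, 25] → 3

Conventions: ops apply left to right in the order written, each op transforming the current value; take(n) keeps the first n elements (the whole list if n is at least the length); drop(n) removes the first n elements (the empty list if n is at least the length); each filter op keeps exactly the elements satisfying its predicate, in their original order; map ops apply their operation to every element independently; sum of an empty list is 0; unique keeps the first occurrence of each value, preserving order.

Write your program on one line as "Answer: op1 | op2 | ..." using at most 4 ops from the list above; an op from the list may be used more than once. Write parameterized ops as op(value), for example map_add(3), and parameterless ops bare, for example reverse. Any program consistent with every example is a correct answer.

unique | map_add(7) | map_mul(-2) | len

Check, running the answer program on each example:
  [49, 17, 44, -28, 22, 12, 28, -37, 42] -> [49, 17, 44, -28, 22, 12, 28, -37, 42] -> [56, 24, 51, -21, 29, 19, 35, -30, 49] -> [-112, -48, -102, 42, -58, -38, -70, 60, -98] -> 9
  [-14, 27, 46, 13, -27, 10, 17, -43] -> [-14, 27, 46, 13, -27, 10, 17, -43] -> [-7, 34, 53, 20, -20, 17, 24, -36] -> [14, -68, -106, -40, 40, -34, -48, 72] -> 8
  [34, -25, -31, 2, 27, -34, -40, 18, 36, -42] -> [34, -25, -31, 2, 27, -34, -40, 18, 36, -42] -> [41, -18, -24, 9, 34, -27, -33, 25, 43, -35] -> [-82, 36, 48, -18, -68, 54, 66, -50, -86, 70] -> 10
  [16, 16, -7, 25] -> [16, -7, 25] -> [23, 0, 32] -> [-46, 0, -64] -> 3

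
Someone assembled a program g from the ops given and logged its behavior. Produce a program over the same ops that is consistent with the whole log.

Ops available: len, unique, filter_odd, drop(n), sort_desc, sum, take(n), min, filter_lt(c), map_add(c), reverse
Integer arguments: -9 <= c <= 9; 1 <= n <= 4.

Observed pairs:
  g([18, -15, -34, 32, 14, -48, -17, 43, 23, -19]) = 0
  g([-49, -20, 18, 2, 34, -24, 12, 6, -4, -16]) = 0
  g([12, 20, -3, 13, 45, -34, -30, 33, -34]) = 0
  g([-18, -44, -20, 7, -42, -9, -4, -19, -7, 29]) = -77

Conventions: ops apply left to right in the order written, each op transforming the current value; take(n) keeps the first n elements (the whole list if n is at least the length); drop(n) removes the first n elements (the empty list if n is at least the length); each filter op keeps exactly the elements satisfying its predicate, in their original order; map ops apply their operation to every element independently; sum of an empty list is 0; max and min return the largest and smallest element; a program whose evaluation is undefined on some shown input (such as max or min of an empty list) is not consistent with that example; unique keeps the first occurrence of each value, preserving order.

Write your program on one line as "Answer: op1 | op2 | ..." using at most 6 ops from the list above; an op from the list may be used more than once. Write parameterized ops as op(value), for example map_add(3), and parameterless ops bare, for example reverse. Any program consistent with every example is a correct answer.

drop(3) | filter_lt(1) | sort_desc | drop(3) | map_add(-8) | sum

Check, running the answer program on each example:
  [18, -15, -34, 32, 14, -48, -17, 43, 23, -19] -> [32, 14, -48, -17, 43, 23, -19] -> [-48, -17, -19] -> [-17, -19, -48] -> [] -> [] -> 0
  [-49, -20, 18, 2, 34, -24, 12, 6, -4, -16] -> [2, 34, -24, 12, 6, -4, -16] -> [-24, -4, -16] -> [-4, -16, -24] -> [] -> [] -> 0
  [12, 20, -3, 13, 45, -34, -30, 33, -34] -> [13, 45, -34, -30, 33, -34] -> [-34, -30, -34] -> [-30, -34, -34] -> [] -> [] -> 0
  [-18, -44, -20, 7, -42, -9, -4, -19, -7, 29] -> [7, -42, -9, -4, -19, -7, 29] -> [-42, -9, -4, -19, -7] -> [-4, -7, -9, -19, -42] -> [-19, -42] -> [-27, -50] -> -77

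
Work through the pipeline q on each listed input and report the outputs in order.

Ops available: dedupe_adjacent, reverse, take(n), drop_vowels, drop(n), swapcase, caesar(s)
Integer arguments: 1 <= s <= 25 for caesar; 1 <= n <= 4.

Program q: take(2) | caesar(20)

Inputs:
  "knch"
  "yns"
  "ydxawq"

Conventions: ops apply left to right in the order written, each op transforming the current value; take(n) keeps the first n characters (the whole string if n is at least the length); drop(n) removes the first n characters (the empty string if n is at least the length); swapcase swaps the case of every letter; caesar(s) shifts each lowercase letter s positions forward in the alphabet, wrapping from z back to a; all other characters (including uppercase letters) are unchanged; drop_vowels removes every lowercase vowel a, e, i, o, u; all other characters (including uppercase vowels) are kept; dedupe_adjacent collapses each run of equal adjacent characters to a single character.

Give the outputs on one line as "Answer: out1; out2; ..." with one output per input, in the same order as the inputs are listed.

"eh"; "sh"; "sx"

Execution, op by op:
  "knch" -> "kn" -> "eh"
  "yns" -> "yn" -> "sh"
  "ydxawq" -> "yd" -> "sx"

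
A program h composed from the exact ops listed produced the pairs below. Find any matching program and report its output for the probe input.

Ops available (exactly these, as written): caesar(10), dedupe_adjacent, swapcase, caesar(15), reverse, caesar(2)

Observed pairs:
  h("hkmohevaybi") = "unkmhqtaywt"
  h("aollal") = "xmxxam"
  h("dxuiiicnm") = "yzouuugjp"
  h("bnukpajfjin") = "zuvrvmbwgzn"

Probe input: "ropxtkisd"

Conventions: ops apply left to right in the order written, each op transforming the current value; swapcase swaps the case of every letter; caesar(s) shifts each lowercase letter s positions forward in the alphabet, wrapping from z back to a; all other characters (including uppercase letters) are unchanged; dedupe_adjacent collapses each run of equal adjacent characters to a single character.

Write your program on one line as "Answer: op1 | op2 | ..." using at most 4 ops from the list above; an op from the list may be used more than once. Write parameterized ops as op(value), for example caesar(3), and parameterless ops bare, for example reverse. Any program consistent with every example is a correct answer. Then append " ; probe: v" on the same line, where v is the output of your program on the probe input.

caesar(10) | caesar(2) | reverse ; probe: "peuwfjbad"

Check, running the answer program on each example:
  "hkmohevaybi" -> "ruwyrofkils" -> "twyatqhmknu" -> "unkmhqtaywt"
  "aollal" -> "kyvvkv" -> "maxxmx" -> "xmxxam"
  "dxuiiicnm" -> "nhesssmxw" -> "pjguuuozy" -> "yzouuugjp"
  "bnukpajfjin" -> "lxeuzktptsx" -> "nzgwbmvrvuz" -> "zuvrvmbwgzn"
  probe: "ropxtkisd" -> "byzhduscn" -> "dabjfwuep" -> "peuwfjbad"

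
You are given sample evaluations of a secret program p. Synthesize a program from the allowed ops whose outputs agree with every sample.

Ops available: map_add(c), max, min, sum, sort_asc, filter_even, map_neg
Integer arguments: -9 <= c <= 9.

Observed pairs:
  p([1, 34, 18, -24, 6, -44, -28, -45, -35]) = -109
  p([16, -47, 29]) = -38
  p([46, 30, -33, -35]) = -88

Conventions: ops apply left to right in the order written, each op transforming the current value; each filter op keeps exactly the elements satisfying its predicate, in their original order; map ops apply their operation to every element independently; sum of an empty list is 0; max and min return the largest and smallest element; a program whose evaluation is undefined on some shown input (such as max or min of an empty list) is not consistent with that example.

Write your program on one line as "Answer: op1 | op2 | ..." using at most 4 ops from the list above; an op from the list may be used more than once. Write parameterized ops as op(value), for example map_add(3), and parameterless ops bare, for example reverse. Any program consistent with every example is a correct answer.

map_add(-1) | filter_even | map_add(-9) | sum

Check, running the answer program on each example:
  [1, 34, 18, -24, 6, -44, -28, -45, -35] -> [0, 33, 17, -25, 5, -45, -29, -46, -36] -> [0, -46, -36] -> [-9, -55, -45] -> -109
  [16, -47, 29] -> [15, -48, 28] -> [-48, 28] -> [-57, 19] -> -38
  [46, 30, -33, -35] -> [45, 29, -34, -36] -> [-34, -36] -> [-43, -45] -> -88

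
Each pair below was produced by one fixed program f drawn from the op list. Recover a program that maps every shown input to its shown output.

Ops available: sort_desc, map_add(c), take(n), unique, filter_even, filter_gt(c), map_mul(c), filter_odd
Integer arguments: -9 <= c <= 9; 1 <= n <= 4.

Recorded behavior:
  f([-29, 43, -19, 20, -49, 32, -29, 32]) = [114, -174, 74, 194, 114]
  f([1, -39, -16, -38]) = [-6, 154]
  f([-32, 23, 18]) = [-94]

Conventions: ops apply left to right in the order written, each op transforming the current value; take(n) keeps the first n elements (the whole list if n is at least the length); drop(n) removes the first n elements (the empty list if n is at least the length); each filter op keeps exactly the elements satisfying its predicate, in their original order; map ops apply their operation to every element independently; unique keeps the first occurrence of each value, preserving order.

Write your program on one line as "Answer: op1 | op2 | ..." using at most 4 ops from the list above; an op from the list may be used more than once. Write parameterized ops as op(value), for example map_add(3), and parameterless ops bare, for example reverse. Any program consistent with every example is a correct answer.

filter_odd | map_mul(-4) | map_add(-2)

Check, running the answer program on each example:
  [-29, 43, -19, 20, -49, 32, -29, 32] -> [-29, 43, -19, -49, -29] -> [116, -172, 76, 196, 116] -> [114, -174, 74, 194, 114]
  [1, -39, -16, -38] -> [1, -39] -> [-4, 156] -> [-6, 154]
  [-32, 23, 18] -> [23] -> [-92] -> [-94]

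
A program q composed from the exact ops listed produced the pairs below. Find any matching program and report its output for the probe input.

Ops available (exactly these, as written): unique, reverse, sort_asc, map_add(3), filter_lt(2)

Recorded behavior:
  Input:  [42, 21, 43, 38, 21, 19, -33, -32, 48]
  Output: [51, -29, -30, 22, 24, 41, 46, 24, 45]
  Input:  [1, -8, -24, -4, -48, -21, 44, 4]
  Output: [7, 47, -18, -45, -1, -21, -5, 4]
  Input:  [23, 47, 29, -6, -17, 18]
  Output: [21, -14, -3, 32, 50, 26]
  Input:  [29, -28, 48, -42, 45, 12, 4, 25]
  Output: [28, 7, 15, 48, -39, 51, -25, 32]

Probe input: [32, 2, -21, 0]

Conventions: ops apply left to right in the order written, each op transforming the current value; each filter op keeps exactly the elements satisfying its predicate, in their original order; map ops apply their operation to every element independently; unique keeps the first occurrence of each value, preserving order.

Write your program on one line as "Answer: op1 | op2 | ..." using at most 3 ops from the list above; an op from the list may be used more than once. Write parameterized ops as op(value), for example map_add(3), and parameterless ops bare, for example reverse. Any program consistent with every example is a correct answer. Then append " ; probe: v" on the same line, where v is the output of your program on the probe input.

reverse | map_add(3) ; probe: [3, -18, 5, 35]

Check, running the answer program on each example:
  [42, 21, 43, 38, 21, 19, -33, -32, 48] -> [48, -32, -33, 19, 21, 38, 43, 21, 42] -> [51, -29, -30, 22, 24, 41, 46, 24, 45]
  [1, -8, -24, -4, -48, -21, 44, 4] -> [4, 44, -21, -48, -4, -24, -8, 1] -> [7, 47, -18, -45, -1, -21, -5, 4]
  [23, 47, 29, -6, -17, 18] -> [18, -17, -6, 29, 47, 23] -> [21, -14, -3, 32, 50, 26]
  [29, -28, 48, -42, 45, 12, 4, 25] -> [25, 4, 12, 45, -42, 48, -28, 29] -> [28, 7, 15, 48, -39, 51, -25, 32]
  probe: [32, 2, -21, 0] -> [0, -21, 2, 32] -> [3, -18, 5, 35]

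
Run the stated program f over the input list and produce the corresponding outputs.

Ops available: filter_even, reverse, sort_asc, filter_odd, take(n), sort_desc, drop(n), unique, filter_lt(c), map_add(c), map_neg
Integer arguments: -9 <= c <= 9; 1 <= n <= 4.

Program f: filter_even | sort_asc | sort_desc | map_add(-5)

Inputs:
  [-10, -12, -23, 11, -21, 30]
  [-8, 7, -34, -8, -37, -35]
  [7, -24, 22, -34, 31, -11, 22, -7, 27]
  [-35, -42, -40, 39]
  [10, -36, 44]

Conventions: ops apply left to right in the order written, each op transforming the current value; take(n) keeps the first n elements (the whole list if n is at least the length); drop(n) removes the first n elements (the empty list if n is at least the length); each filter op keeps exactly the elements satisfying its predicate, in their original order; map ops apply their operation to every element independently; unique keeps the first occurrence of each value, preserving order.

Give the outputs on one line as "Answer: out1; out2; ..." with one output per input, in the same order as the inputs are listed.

[25, -15, -17]; [-13, -13, -39]; [17, 17, -29, -39]; [-45, -47]; [39, 5, -41]

Execution, op by op:
  [-10, -12, -23, 11, -21, 30] -> [-10, -12, 30] -> [-12, -10, 30] -> [30, -10, -12] -> [25, -15, -17]
  [-8, 7, -34, -8, -37, -35] -> [-8, -34, -8] -> [-34, -8, -8] -> [-8, -8, -34] -> [-13, -13, -39]
  [7, -24, 22, -34, 31, -11, 22, -7, 27] -> [-24, 22, -34, 22] -> [-34, -24, 22, 22] -> [22, 22, -24, -34] -> [17, 17, -29, -39]
  [-35, -42, -40, 39] -> [-42, -40] -> [-42, -40] -> [-40, -42] -> [-45, -47]
  [10, -36, 44] -> [10, -36, 44] -> [-36, 10, 44] -> [44, 10, -36] -> [39, 5, -41]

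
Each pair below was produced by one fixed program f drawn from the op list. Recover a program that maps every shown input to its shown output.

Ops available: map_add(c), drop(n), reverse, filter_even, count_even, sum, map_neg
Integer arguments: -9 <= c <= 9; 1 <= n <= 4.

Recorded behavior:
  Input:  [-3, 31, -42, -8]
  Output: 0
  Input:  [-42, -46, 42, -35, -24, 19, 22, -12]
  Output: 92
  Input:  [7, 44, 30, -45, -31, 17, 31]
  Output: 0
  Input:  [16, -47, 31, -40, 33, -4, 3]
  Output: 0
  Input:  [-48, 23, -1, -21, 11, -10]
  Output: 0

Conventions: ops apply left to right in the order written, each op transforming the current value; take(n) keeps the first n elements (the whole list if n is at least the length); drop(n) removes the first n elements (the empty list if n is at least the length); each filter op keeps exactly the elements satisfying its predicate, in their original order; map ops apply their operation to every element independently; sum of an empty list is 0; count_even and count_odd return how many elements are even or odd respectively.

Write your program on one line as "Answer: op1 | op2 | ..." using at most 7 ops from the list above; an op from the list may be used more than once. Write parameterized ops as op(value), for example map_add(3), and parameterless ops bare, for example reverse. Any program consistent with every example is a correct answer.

map_add(-2) | reverse | map_neg | filter_even | drop(4) | sum

Check, running the answer program on each example:
  [-3, 31, -42, -8] -> [-5, 29, -44, -10] -> [-10, -44, 29, -5] -> [10, 44, -29, 5] -> [10, 44] -> [] -> 0
  [-42, -46, 42, -35, -24, 19, 22, -12] -> [-44, -48, 40, -37, -26, 17, 20, -14] -> [-14, 20, 17, -26, -37, 40, -48, -44] -> [14, -20, -17, 26, 37, -40, 48, 44] -> [14, -20, 26, -40, 48, 44] -> [48, 44] -> 92
  [7, 44, 30, -45, -31, 17, 31] -> [5, 42, 28, -47, -33, 15, 29] -> [29, 15, -33, -47, 28, 42, 5] -> [-29, -15, 33, 47, -28, -42, -5] -> [-28, -42] -> [] -> 0
  [16, -47, 31, -40, 33, -4, 3] -> [14, -49, 29, -42, 31, -6, 1] -> [1, -6, 31, -42, 29, -49, 14] -> [-1, 6, -31, 42, -29, 49, -14] -> [6, 42, -14] -> [] -> 0
  [-48, 23, -1, -21, 11, -10] -> [-50, 21, -3, -23, 9, -12] -> [-12, 9, -23, -3, 21, -50] -> [12, -9, 23, 3, -21, 50] -> [12, 50] -> [] -> 0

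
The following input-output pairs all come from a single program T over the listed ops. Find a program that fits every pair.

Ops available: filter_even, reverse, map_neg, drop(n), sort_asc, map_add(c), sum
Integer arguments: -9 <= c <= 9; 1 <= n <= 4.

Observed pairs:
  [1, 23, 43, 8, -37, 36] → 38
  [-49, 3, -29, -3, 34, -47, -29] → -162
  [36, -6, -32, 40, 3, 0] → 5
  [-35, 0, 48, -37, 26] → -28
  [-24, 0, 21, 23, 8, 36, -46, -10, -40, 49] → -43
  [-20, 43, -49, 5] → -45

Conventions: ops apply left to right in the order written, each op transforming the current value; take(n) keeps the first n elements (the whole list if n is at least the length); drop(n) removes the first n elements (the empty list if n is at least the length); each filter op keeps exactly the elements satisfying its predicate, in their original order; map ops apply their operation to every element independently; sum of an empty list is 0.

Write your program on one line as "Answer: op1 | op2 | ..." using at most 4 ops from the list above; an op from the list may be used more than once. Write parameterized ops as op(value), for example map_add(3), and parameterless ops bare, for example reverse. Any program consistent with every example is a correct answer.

sort_asc | map_add(-6) | reverse | sum

Check, running the answer program on each example:
  [1, 23, 43, 8, -37, 36] -> [-37, 1, 8, 23, 36, 43] -> [-43, -5, 2, 17, 30, 37] -> [37, 30, 17, 2, -5, -43] -> 38
  [-49, 3, -29, -3, 34, -47, -29] -> [-49, -47, -29, -29, -3, 3, 34] -> [-55, -53, -35, -35, -9, -3, 28] -> [28, -3, -9, -35, -35, -53, -55] -> -162
  [36, -6, -32, 40, 3, 0] -> [-32, -6, 0, 3, 36, 40] -> [-38, -12, -6, -3, 30, 34] -> [34, 30, -3, -6, -12, -38] -> 5
  [-35, 0, 48, -37, 26] -> [-37, -35, 0, 26, 48] -> [-43, -41, -6, 20, 42] -> [42, 20, -6, -41, -43] -> -28
  [-24, 0, 21, 23, 8, 36, -46, -10, -40, 49] -> [-46, -40, -24, -10, 0, 8, 21, 23, 36, 49] -> [-52, -46, -30, -16, -6, 2, 15, 17, 30, 43] -> [43, 30, 17, 15, 2, -6, -16, -30, -46, -52] -> -43
  [-20, 43, -49, 5] -> [-49, -20, 5, 43] -> [-55, -26, -1, 37] -> [37, -1, -26, -55] -> -45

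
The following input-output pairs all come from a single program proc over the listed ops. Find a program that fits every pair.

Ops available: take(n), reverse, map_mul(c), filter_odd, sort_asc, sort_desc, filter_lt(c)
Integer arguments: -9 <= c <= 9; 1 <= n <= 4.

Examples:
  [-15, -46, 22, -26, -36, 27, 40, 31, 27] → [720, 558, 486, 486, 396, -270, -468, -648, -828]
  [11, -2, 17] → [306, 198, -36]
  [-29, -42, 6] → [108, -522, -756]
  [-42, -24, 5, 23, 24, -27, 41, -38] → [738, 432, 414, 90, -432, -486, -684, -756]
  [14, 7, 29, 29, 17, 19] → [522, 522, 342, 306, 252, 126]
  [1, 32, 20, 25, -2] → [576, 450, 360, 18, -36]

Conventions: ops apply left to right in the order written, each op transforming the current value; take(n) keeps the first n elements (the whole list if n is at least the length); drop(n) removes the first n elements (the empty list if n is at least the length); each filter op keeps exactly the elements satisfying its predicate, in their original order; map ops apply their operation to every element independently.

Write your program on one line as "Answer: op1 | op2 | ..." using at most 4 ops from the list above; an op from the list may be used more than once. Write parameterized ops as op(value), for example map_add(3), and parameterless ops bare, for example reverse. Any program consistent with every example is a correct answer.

map_mul(-2) | sort_desc | map_mul(-9) | reverse

Check, running the answer program on each example:
  [-15, -46, 22, -26, -36, 27, 40, 31, 27] -> [30, 92, -44, 52, 72, -54, -80, -62, -54] -> [92, 72, 52, 30, -44, -54, -54, -62, -80] -> [-828, -648, -468, -270, 396, 486, 486, 558, 720] -> [720, 558, 486, 486, 396, -270, -468, -648, -828]
  [11, -2, 17] -> [-22, 4, -34] -> [4, -22, -34] -> [-36, 198, 306] -> [306, 198, -36]
  [-29, -42, 6] -> [58, 84, -12] -> [84, 58, -12] -> [-756, -522, 108] -> [108, -522, -756]
  [-42, -24, 5, 23, 24, -27, 41, -38] -> [84, 48, -10, -46, -48, 54, -82, 76] -> [84, 76, 54, 48, -10, -46, -48, -82] -> [-756, -684, -486, -432, 90, 414, 432, 738] -> [738, 432, 414, 90, -432, -486, -684, -756]
  [14, 7, 29, 29, 17, 19] -> [-28, -14, -58, -58, -34, -38] -> [-14, -28, -34, -38, -58, -58] -> [126, 252, 306, 342, 522, 522] -> [522, 522, 342, 306, 252, 126]
  [1, 32, 20, 25, -2] -> [-2, -64, -40, -50, 4] -> [4, -2, -40, -50, -64] -> [-36, 18, 360, 450, 576] -> [576, 450, 360, 18, -36]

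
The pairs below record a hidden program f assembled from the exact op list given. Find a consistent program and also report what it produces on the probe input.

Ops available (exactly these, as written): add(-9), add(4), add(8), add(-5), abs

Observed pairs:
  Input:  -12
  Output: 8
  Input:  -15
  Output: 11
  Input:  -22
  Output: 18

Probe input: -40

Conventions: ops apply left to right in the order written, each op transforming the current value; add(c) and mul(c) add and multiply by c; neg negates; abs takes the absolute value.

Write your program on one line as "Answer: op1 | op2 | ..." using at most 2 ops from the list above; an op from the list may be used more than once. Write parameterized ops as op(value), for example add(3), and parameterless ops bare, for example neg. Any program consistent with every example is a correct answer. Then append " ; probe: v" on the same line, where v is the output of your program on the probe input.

add(4) | abs ; probe: 36

Check, running the answer program on each example:
  -12 -> -8 -> 8
  -15 -> -11 -> 11
  -22 -> -18 -> 18
  probe: -40 -> -36 -> 36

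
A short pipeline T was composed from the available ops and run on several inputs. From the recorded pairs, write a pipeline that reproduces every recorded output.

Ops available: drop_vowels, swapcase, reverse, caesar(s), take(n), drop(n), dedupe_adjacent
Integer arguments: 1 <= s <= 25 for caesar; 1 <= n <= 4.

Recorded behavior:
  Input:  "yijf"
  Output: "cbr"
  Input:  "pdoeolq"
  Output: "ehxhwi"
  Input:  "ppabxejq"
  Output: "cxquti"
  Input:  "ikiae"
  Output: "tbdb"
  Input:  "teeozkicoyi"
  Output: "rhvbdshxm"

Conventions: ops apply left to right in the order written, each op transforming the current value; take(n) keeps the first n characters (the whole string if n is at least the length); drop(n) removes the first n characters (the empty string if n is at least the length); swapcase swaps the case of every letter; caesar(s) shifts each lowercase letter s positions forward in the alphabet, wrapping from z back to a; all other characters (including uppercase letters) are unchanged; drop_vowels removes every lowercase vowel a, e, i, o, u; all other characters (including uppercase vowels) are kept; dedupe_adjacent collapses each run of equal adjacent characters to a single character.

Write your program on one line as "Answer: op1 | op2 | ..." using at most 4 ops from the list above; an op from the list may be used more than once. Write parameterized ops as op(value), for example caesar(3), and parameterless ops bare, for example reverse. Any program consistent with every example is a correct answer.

reverse | drop(1) | dedupe_adjacent | caesar(19)

Check, running the answer program on each example:
  "yijf" -> "fjiy" -> "jiy" -> "jiy" -> "cbr"
  "pdoeolq" -> "qloeodp" -> "loeodp" -> "loeodp" -> "ehxhwi"
  "ppabxejq" -> "qjexbapp" -> "jexbapp" -> "jexbap" -> "cxquti"
  "ikiae" -> "eaiki" -> "aiki" -> "aiki" -> "tbdb"
  "teeozkicoyi" -> "iyocikzoeet" -> "yocikzoeet" -> "yocikzoet" -> "rhvbdshxm"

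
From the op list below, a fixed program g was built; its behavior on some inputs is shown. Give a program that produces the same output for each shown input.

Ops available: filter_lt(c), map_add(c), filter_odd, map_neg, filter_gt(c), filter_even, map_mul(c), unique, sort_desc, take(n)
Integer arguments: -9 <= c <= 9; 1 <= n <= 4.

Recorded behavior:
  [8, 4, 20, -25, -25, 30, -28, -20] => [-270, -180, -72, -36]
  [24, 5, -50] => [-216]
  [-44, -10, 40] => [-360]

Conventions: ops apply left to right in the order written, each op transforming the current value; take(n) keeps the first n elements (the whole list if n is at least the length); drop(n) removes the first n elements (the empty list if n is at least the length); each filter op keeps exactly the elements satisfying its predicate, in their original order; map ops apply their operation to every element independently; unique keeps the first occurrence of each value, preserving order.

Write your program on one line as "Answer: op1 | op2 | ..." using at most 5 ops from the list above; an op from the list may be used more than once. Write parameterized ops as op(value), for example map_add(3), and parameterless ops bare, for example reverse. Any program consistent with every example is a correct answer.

filter_gt(3) | sort_desc | map_mul(-9) | filter_even

Check, running the answer program on each example:
  [8, 4, 20, -25, -25, 30, -28, -20] -> [8, 4, 20, 30] -> [30, 20, 8, 4] -> [-270, -180, -72, -36] -> [-270, -180, -72, -36]
  [24, 5, -50] -> [24, 5] -> [24, 5] -> [-216, -45] -> [-216]
  [-44, -10, 40] -> [40] -> [40] -> [-360] -> [-360]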